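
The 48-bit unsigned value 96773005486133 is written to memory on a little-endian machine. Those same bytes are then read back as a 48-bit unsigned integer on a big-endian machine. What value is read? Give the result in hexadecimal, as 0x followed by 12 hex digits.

0x35A89DB80358

96773005486133 in 48-bit hexadecimal is 0x5803B89DA835.
Stored little-endian, the bytes at ascending addresses are 35 A8 9D B8 03 58.
Read back as big-endian, the last byte is least significant, giving 0x35A89DB80358.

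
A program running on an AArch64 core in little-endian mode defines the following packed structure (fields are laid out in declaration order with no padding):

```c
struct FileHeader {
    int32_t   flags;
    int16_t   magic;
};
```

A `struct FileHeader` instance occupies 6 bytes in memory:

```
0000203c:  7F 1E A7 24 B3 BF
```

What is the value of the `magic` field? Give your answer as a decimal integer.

`magic` follows `flags` (4 bytes), so it starts at byte offset 4 and occupies 2 bytes.
Bytes at offsets 4..5: B3 BF.
In little-endian order the low byte comes first in memory.
Reassemble most-significant byte first: BF B3 → 0xBFB3.
Top bit is set, so as a signed 16-bit value this is 0xBFB3 − 2^16 = -16461.

-16461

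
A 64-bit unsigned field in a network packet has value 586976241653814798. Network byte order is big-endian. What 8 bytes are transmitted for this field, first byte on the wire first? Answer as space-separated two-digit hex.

586976241653814798 in hexadecimal, padded to 64 bits, is 0x08255BC8275E960E.
Split into bytes (most-significant first): 08 25 5B C8 27 5E 96 0E.
Big-endian stores the most-significant byte at the lowest address.
So the memory order matches the most-significant-first order: 08 25 5B C8 27 5E 96 0E.

08 25 5B C8 27 5E 96 0E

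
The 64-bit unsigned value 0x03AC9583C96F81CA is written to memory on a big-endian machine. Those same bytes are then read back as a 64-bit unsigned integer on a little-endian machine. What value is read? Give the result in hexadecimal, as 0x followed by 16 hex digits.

Stored big-endian, the bytes at ascending addresses are 03 AC 95 83 C9 6F 81 CA.
Read back as little-endian, the first byte is least significant, giving 0xCA816FC98395AC03.

0xCA816FC98395AC03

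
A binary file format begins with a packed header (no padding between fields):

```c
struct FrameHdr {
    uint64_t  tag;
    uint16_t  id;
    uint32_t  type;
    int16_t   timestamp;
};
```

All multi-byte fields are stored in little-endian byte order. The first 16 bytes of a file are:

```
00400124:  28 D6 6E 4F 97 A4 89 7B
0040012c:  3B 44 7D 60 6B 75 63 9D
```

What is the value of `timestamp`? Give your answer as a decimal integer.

-25245

`timestamp` follows `tag` (8 B), `id` (2 B), `type` (4 B), so it starts at offset 8 + 2 + 4 = 14 and occupies 2 bytes.
Bytes at offsets 14..15: 63 9D.
In little-endian order the low byte comes first in memory.
Reassemble most-significant byte first: 9D 63 → 0x9D63.
Top bit is set, so as a signed 16-bit value this is 0x9D63 − 2^16 = -25245.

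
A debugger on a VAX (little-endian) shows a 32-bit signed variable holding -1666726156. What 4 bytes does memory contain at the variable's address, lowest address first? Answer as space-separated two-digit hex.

Two's complement of -1666726156 in 32 bits: 1666726156 = 0x6358390C; invert → 0x9CA7C6F3; add 1 → 0x9CA7C6F4.
Split into bytes (most-significant first): 9C A7 C6 F4.
Little-endian stores the least-significant byte at the lowest address.
So at ascending addresses the bytes are F4 C6 A7 9C.

F4 C6 A7 9C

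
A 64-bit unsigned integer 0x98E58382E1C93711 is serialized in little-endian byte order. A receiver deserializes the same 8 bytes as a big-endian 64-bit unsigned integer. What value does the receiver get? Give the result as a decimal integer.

Stored little-endian, the bytes at ascending addresses are 11 37 C9 E1 82 83 E5 98.
Read back as big-endian, the last byte is least significant, giving 0x1137C9E18283E598.
0x1137C9E18283E598 = 1240682192758367640.

1240682192758367640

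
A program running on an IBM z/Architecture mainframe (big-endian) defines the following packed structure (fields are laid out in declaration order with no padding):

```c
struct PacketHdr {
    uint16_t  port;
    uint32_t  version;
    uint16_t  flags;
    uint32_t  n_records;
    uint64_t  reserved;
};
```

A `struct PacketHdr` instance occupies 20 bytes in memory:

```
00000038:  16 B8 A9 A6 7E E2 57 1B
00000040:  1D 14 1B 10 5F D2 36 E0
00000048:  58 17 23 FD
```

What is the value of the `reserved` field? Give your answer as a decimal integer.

`reserved` follows `port` (2 B), `version` (4 B), `flags` (2 B), `n_records` (4 B), so it starts at offset 2 + 4 + 2 + 4 = 12 and occupies 8 bytes.
Bytes at offsets 12..19: 5F D2 36 E0 58 17 23 FD.
Big-endian stores the most-significant byte at the lowest address.
The bytes are already most-significant first: 0x5FD236E0581723FD.
0x5FD236E0581723FD = 6904641515890877437.

6904641515890877437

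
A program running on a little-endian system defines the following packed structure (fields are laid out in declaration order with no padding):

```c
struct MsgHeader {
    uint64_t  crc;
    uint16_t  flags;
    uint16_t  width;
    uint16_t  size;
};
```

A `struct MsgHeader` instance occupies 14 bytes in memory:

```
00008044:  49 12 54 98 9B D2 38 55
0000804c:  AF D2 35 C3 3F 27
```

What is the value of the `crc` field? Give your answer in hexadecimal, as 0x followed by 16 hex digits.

0x5538D29B98541249

`crc` is the first field, at byte offset 0, occupying 8 bytes.
Bytes at offsets 0..7: 49 12 54 98 9B D2 38 55.
In little-endian order the low byte comes first in memory.
Reassemble most-significant byte first: 55 38 D2 9B 98 54 12 49 → 0x5538D29B98541249.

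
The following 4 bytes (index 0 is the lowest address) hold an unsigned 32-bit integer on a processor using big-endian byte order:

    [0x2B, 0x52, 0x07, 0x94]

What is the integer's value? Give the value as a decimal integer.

Big-endian stores the most-significant byte at the lowest address.
The bytes are already most-significant first: 0x2B520794.
0x2B520794 = 726796180.

726796180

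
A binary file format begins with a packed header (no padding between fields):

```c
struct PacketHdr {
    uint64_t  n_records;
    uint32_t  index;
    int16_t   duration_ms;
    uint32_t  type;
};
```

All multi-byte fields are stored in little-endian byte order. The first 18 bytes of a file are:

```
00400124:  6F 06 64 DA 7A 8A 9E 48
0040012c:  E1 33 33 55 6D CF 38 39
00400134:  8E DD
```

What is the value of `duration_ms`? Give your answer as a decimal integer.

-12435

`duration_ms` follows `n_records` (8 B), `index` (4 B), so it starts at offset 8 + 4 = 12 and occupies 2 bytes.
Bytes at offsets 12..13: 6D CF.
Little-endian: lowest address holds the least-significant byte.
Reassemble most-significant byte first: CF 6D → 0xCF6D.
Top bit is set, so as a signed 16-bit value this is 0xCF6D − 2^16 = -12435.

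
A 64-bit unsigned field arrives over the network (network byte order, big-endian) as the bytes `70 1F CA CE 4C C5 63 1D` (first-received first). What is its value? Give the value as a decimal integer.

In big-endian order the high byte comes first in memory.
The bytes are already most-significant first: 0x701FCACE4CC5631D.
0x701FCACE4CC5631D = 8079399243926037277.

8079399243926037277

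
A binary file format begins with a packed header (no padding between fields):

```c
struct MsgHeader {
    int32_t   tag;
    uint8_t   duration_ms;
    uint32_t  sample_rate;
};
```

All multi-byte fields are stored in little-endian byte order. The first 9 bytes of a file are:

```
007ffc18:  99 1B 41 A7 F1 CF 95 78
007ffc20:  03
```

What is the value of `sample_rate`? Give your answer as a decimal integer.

58234319

`sample_rate` follows `tag` (4 B), `duration_ms` (1 B), so it starts at offset 4 + 1 = 5 and occupies 4 bytes.
Bytes at offsets 5..8: CF 95 78 03.
Little-endian stores the least-significant byte at the lowest address.
Reassemble most-significant byte first: 03 78 95 CF → 0x037895CF.
0x037895CF = 58234319.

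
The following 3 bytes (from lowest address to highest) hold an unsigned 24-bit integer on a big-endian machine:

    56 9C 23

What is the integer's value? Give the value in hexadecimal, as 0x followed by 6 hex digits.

0x569C23

Big-endian: lowest address holds the most-significant byte.
The bytes are already most-significant first: 0x569C23.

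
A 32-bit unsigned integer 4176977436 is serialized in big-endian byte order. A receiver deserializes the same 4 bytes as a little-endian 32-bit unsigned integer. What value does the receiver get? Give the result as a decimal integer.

480180216

4176977436 in 32-bit hexadecimal is 0xF8F79E1C.
Stored big-endian, the bytes at ascending addresses are F8 F7 9E 1C.
Read back as little-endian, the first byte is least significant, giving 0x1C9EF7F8.
0x1C9EF7F8 = 480180216.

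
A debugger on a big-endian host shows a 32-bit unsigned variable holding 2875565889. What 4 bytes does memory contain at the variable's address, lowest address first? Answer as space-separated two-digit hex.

AB 65 A7 41

2875565889 in hexadecimal, padded to 32 bits, is 0xAB65A741.
Split into bytes (most-significant first): AB 65 A7 41.
Big-endian stores the most-significant byte at the lowest address.
So the memory order matches the most-significant-first order: AB 65 A7 41.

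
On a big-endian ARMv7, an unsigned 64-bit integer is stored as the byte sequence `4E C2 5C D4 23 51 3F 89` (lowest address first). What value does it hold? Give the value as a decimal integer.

5675200546635595657

Big-endian: lowest address holds the most-significant byte.
The bytes are already most-significant first: 0x4EC25CD423513F89.
0x4EC25CD423513F89 = 5675200546635595657.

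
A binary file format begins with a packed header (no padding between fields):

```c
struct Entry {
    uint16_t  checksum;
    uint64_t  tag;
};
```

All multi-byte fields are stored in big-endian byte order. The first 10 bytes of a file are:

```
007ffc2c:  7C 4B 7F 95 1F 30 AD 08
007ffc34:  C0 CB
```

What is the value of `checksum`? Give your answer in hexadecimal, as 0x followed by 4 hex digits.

0x7C4B

`checksum` is the first field, at byte offset 0, occupying 2 bytes.
Bytes at offsets 0..1: 7C 4B.
In big-endian order the high byte comes first in memory.
The bytes are already most-significant first: 0x7C4B.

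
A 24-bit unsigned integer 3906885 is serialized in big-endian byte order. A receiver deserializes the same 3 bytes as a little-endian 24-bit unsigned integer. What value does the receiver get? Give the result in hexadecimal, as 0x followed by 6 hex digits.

3906885 in 24-bit hexadecimal is 0x3B9D45.
Stored big-endian, the bytes at ascending addresses are 3B 9D 45.
Read back as little-endian, the first byte is least significant, giving 0x459D3B.

0x459D3B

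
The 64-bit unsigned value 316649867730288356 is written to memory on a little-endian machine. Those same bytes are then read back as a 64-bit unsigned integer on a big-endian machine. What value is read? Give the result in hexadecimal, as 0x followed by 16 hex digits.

0xE4FE3C8460F76404

316649867730288356 in 64-bit hexadecimal is 0x0464F760843CFEE4.
Stored little-endian, the bytes at ascending addresses are E4 FE 3C 84 60 F7 64 04.
Read back as big-endian, the last byte is least significant, giving 0xE4FE3C8460F76404.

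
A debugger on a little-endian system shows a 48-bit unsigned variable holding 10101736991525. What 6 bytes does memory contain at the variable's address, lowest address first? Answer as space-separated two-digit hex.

25 EB 71 FE 2F 09

10101736991525 in hexadecimal, padded to 48 bits, is 0x092FFE71EB25.
Split into bytes (most-significant first): 09 2F FE 71 EB 25.
In little-endian order the low byte comes first in memory.
So at ascending addresses the bytes are 25 EB 71 FE 2F 09.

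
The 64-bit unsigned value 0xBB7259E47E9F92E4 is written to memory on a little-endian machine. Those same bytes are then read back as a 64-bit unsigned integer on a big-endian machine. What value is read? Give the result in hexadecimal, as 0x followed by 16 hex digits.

Stored little-endian, the bytes at ascending addresses are E4 92 9F 7E E4 59 72 BB.
Read back as big-endian, the last byte is least significant, giving 0xE4929F7EE45972BB.

0xE4929F7EE45972BB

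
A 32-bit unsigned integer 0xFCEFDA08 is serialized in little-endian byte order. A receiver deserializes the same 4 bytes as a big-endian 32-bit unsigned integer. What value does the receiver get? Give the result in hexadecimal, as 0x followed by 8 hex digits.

Stored little-endian, the bytes at ascending addresses are 08 DA EF FC.
Read back as big-endian, the last byte is least significant, giving 0x08DAEFFC.

0x08DAEFFC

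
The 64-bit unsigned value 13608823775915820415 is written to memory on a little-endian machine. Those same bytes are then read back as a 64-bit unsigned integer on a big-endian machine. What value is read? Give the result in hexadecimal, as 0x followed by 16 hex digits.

0x7F455A1E1F41DCBC

13608823775915820415 in 64-bit hexadecimal is 0xBCDC411F1E5A457F.
Stored little-endian, the bytes at ascending addresses are 7F 45 5A 1E 1F 41 DC BC.
Read back as big-endian, the last byte is least significant, giving 0x7F455A1E1F41DCBC.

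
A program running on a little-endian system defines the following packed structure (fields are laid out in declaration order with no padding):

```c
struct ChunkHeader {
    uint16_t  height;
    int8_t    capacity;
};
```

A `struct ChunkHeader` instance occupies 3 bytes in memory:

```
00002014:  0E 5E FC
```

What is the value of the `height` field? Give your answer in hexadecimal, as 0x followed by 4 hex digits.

`height` is the first field, at byte offset 0, occupying 2 bytes.
Bytes at offsets 0..1: 0E 5E.
Little-endian stores the least-significant byte at the lowest address.
Reassemble most-significant byte first: 5E 0E → 0x5E0E.

0x5E0E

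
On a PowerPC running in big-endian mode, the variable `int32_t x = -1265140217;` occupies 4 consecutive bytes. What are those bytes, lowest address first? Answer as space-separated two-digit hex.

Two's complement of -1265140217 in 32 bits: 1265140217 = 0x4B6881F9; invert → 0xB4977E06; add 1 → 0xB4977E07.
Split into bytes (most-significant first): B4 97 7E 07.
In big-endian order the high byte comes first in memory.
So the memory order matches the most-significant-first order: B4 97 7E 07.

B4 97 7E 07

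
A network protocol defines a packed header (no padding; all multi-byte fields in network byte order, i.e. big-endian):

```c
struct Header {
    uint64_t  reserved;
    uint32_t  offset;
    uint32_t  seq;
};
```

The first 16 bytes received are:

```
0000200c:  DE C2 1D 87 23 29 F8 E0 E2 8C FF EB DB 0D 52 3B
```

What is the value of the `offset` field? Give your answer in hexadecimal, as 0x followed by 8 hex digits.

0xE28CFFEB

`offset` follows `reserved` (8 bytes), so it starts at byte offset 8 and occupies 4 bytes.
Bytes at offsets 8..11: E2 8C FF EB.
Big-endian: lowest address holds the most-significant byte.
The bytes are already most-significant first: 0xE28CFFEB.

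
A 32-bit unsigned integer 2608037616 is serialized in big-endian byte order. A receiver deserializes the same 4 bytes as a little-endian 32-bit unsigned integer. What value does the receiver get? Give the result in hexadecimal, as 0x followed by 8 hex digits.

2608037616 in 32-bit hexadecimal is 0x9B737EF0.
Stored big-endian, the bytes at ascending addresses are 9B 73 7E F0.
Read back as little-endian, the first byte is least significant, giving 0xF07E739B.

0xF07E739B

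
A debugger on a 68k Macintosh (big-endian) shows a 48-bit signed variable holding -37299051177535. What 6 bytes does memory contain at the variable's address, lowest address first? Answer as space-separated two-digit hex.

DE 13 A3 4D D9 C1

Two's complement of -37299051177535 in 48 bits: 37299051177535 = 0x21EC5CB2263F; invert → 0xDE13A34DD9C0; add 1 → 0xDE13A34DD9C1.
Split into bytes (most-significant first): DE 13 A3 4D D9 C1.
In big-endian order the high byte comes first in memory.
So the memory order matches the most-significant-first order: DE 13 A3 4D D9 C1.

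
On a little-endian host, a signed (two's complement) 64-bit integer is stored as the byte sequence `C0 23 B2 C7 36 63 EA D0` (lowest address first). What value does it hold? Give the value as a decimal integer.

-3392790282340523072

In little-endian order the low byte comes first in memory.
Reassemble most-significant byte first: D0 EA 63 36 C7 B2 23 C0 → 0xD0EA6336C7B223C0.
Top bit is set, so as a signed 64-bit value this is 0xD0EA6336C7B223C0 − 2^64 = -3392790282340523072.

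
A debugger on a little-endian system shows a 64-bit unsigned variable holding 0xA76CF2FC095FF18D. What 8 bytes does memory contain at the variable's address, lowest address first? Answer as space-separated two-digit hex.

Split into bytes (most-significant first): A7 6C F2 FC 09 5F F1 8D.
Little-endian: lowest address holds the least-significant byte.
So at ascending addresses the bytes are 8D F1 5F 09 FC F2 6C A7.

8D F1 5F 09 FC F2 6C A7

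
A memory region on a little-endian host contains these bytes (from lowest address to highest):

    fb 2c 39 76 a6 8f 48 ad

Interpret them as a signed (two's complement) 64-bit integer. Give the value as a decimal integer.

In little-endian order the low byte comes first in memory.
Reassemble most-significant byte first: AD 48 8F A6 76 39 2C FB → 0xAD488FA676392CFB.
Top bit is set, so as a signed 64-bit value this is 0xAD488FA676392CFB − 2^64 = -5960356161714049797.

-5960356161714049797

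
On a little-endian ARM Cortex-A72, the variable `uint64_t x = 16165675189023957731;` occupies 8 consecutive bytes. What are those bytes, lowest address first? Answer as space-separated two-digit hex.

E3 62 1E 5C EF 03 58 E0

16165675189023957731 in hexadecimal, padded to 64 bits, is 0xE05803EF5C1E62E3.
Split into bytes (most-significant first): E0 58 03 EF 5C 1E 62 E3.
Little-endian stores the least-significant byte at the lowest address.
So at ascending addresses the bytes are E3 62 1E 5C EF 03 58 E0.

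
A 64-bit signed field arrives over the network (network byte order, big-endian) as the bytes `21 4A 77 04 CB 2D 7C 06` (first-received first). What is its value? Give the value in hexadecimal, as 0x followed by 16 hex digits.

Big-endian: lowest address holds the most-significant byte.
The bytes are already most-significant first: 0x214A7704CB2D7C06.

0x214A7704CB2D7C06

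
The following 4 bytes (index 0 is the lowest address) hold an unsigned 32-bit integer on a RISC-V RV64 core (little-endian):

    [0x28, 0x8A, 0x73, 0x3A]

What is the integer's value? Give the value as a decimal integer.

Little-endian: lowest address holds the least-significant byte.
Reassemble most-significant byte first: 3A 73 8A 28 → 0x3A738A28.
0x3A738A28 = 980650536.

980650536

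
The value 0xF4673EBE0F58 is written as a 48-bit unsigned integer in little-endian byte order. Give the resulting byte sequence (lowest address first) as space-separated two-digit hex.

58 0F BE 3E 67 F4

Split into bytes (most-significant first): F4 67 3E BE 0F 58.
Little-endian: lowest address holds the least-significant byte.
So at ascending addresses the bytes are 58 0F BE 3E 67 F4.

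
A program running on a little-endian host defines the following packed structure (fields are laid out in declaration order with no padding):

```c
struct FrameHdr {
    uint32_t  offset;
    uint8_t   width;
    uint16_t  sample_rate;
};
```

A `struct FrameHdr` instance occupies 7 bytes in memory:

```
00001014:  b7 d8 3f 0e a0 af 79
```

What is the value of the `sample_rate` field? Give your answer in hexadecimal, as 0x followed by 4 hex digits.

`sample_rate` follows `offset` (4 B), `width` (1 B), so it starts at offset 4 + 1 = 5 and occupies 2 bytes.
Bytes at offsets 5..6: AF 79.
Little-endian stores the least-significant byte at the lowest address.
Reassemble most-significant byte first: 79 AF → 0x79AF.

0x79AF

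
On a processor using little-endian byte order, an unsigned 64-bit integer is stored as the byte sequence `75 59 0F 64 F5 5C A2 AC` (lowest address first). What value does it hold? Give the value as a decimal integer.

12439607329766201717

Little-endian: lowest address holds the least-significant byte.
Reassemble most-significant byte first: AC A2 5C F5 64 0F 59 75 → 0xACA25CF5640F5975.
0xACA25CF5640F5975 = 12439607329766201717.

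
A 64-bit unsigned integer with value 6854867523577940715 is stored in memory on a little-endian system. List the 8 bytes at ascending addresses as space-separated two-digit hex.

EB 8A 39 AD B1 61 21 5F

6854867523577940715 in hexadecimal, padded to 64 bits, is 0x5F2161B1AD398AEB.
Split into bytes (most-significant first): 5F 21 61 B1 AD 39 8A EB.
Little-endian: lowest address holds the least-significant byte.
So at ascending addresses the bytes are EB 8A 39 AD B1 61 21 5F.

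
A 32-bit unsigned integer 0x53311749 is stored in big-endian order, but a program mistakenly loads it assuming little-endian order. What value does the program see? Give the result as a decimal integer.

1226256723

Stored big-endian, the bytes at ascending addresses are 53 31 17 49.
Read back as little-endian, the first byte is least significant, giving 0x49173153.
0x49173153 = 1226256723.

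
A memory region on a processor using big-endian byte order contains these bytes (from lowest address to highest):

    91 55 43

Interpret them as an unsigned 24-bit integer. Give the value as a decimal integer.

In big-endian order the high byte comes first in memory.
The bytes are already most-significant first: 0x915543.
0x915543 = 9524547.

9524547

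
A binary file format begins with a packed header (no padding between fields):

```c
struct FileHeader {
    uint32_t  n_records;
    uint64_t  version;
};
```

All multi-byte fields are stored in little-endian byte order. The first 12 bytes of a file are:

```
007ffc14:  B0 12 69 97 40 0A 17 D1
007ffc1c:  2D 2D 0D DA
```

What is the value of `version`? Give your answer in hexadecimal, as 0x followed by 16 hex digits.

`version` follows `n_records` (4 bytes), so it starts at byte offset 4 and occupies 8 bytes.
Bytes at offsets 4..11: 40 0A 17 D1 2D 2D 0D DA.
Little-endian stores the least-significant byte at the lowest address.
Reassemble most-significant byte first: DA 0D 2D 2D D1 17 0A 40 → 0xDA0D2D2DD1170A40.

0xDA0D2D2DD1170A40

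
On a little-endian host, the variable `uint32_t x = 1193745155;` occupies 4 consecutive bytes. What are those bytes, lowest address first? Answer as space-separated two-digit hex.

03 1B 27 47

1193745155 in hexadecimal, padded to 32 bits, is 0x47271B03.
Split into bytes (most-significant first): 47 27 1B 03.
Little-endian stores the least-significant byte at the lowest address.
So at ascending addresses the bytes are 03 1B 27 47.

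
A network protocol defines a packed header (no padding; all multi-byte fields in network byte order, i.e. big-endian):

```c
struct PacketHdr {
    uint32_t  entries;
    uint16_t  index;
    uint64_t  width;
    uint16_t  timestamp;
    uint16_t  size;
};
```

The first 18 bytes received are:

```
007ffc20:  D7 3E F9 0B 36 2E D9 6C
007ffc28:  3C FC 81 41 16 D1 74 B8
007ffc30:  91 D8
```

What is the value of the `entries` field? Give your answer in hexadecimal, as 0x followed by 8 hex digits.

`entries` is the first field, at byte offset 0, occupying 4 bytes.
Bytes at offsets 0..3: D7 3E F9 0B.
Big-endian: lowest address holds the most-significant byte.
The bytes are already most-significant first: 0xD73EF90B.

0xD73EF90B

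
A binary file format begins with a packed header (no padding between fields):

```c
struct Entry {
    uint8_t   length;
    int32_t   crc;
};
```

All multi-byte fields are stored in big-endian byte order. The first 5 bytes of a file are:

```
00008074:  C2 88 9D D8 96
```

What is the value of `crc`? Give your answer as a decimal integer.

-2002921322

`crc` follows `length` (1 byte), so it starts at byte offset 1 and occupies 4 bytes.
Bytes at offsets 1..4: 88 9D D8 96.
Big-endian stores the most-significant byte at the lowest address.
The bytes are already most-significant first: 0x889DD896.
Top bit is set, so as a signed 32-bit value this is 0x889DD896 − 2^32 = -2002921322.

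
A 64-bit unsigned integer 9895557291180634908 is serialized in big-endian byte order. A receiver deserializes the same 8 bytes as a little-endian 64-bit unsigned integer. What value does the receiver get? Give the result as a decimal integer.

2032066176948130953

9895557291180634908 in 64-bit hexadecimal is 0x895414ED6B59331C.
Stored big-endian, the bytes at ascending addresses are 89 54 14 ED 6B 59 33 1C.
Read back as little-endian, the first byte is least significant, giving 0x1C33596BED145489.
0x1C33596BED145489 = 2032066176948130953.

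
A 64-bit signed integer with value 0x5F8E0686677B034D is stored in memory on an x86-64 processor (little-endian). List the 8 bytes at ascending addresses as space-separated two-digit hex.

4D 03 7B 67 86 06 8E 5F

Split into bytes (most-significant first): 5F 8E 06 86 67 7B 03 4D.
Little-endian: lowest address holds the least-significant byte.
So at ascending addresses the bytes are 4D 03 7B 67 86 06 8E 5F.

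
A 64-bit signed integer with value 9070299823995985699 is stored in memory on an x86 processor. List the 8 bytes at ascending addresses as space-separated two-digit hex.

9070299823995985699 in hexadecimal, padded to 64 bits, is 0x7DE02DA227919F23.
Split into bytes (most-significant first): 7D E0 2D A2 27 91 9F 23.
Little-endian: lowest address holds the least-significant byte.
So at ascending addresses the bytes are 23 9F 91 27 A2 2D E0 7D.

23 9F 91 27 A2 2D E0 7D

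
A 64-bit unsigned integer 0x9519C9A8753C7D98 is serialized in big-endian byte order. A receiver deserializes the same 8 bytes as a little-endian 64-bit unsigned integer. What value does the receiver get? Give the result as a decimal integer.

Stored big-endian, the bytes at ascending addresses are 95 19 C9 A8 75 3C 7D 98.
Read back as little-endian, the first byte is least significant, giving 0x987D3C75A8C91995.
0x987D3C75A8C91995 = 10988005141894470037.

10988005141894470037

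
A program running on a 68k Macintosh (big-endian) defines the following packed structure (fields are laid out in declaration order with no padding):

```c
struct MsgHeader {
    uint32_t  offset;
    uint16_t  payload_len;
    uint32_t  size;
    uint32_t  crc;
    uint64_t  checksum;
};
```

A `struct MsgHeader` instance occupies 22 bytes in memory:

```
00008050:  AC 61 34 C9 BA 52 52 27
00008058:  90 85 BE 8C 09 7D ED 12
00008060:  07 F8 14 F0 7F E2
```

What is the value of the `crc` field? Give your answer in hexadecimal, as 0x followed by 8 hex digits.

0xBE8C097D

`crc` follows `offset` (4 B), `payload_len` (2 B), `size` (4 B), so it starts at offset 4 + 2 + 4 = 10 and occupies 4 bytes.
Bytes at offsets 10..13: BE 8C 09 7D.
Big-endian stores the most-significant byte at the lowest address.
The bytes are already most-significant first: 0xBE8C097D.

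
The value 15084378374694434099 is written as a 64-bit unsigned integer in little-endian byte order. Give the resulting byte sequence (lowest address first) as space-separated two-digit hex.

33 F5 3E 19 36 7A 56 D1

15084378374694434099 in hexadecimal, padded to 64 bits, is 0xD1567A36193EF533.
Split into bytes (most-significant first): D1 56 7A 36 19 3E F5 33.
Little-endian stores the least-significant byte at the lowest address.
So at ascending addresses the bytes are 33 F5 3E 19 36 7A 56 D1.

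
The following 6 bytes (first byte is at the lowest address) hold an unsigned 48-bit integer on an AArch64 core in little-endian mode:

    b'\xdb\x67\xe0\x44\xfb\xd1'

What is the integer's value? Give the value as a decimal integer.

Little-endian: lowest address holds the least-significant byte.
Reassemble most-significant byte first: D1 FB 44 E0 67 DB → 0xD1FB44E067DB.
0xD1FB44E067DB = 230877122553819.

230877122553819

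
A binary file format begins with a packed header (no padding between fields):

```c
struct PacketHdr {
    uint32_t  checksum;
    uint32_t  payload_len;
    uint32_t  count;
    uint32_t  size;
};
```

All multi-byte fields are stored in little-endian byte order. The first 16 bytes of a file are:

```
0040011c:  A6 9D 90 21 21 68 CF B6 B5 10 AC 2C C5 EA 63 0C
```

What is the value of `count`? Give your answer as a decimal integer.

`count` follows `checksum` (4 B), `payload_len` (4 B), so it starts at offset 4 + 4 = 8 and occupies 4 bytes.
Bytes at offsets 8..11: B5 10 AC 2C.
In little-endian order the low byte comes first in memory.
Reassemble most-significant byte first: 2C AC 10 B5 → 0x2CAC10B5.
0x2CAC10B5 = 749473973.

749473973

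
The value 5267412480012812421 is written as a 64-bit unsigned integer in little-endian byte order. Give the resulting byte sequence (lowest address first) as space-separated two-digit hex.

5267412480012812421 in hexadecimal, padded to 64 bits, is 0x49199BBE1C9F8085.
Split into bytes (most-significant first): 49 19 9B BE 1C 9F 80 85.
Little-endian stores the least-significant byte at the lowest address.
So at ascending addresses the bytes are 85 80 9F 1C BE 9B 19 49.

85 80 9F 1C BE 9B 19 49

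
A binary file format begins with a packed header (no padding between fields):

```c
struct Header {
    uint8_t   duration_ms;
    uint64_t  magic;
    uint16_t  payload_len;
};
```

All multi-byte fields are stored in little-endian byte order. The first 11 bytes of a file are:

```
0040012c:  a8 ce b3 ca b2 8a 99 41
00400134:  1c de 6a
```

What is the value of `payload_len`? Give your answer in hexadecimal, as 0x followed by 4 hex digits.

`payload_len` follows `duration_ms` (1 B), `magic` (8 B), so it starts at offset 1 + 8 = 9 and occupies 2 bytes.
Bytes at offsets 9..10: DE 6A.
In little-endian order the low byte comes first in memory.
Reassemble most-significant byte first: 6A DE → 0x6ADE.

0x6ADE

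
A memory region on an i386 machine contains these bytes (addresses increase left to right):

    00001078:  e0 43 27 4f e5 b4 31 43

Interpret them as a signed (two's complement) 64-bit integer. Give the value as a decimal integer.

In little-endian order the low byte comes first in memory.
Reassemble most-significant byte first: 43 31 B4 E5 4F 27 43 E0 → 0x4331B4E54F2743E0.
0x4331B4E54F2743E0 = 4841849971368477664.

4841849971368477664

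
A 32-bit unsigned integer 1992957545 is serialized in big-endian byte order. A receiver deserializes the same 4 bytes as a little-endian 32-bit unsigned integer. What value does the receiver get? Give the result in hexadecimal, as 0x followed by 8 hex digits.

1992957545 in 32-bit hexadecimal is 0x76CA1E69.
Stored big-endian, the bytes at ascending addresses are 76 CA 1E 69.
Read back as little-endian, the first byte is least significant, giving 0x691ECA76.

0x691ECA76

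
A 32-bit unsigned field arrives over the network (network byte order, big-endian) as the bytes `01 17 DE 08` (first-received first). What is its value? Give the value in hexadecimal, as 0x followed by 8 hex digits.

0x0117DE08

Big-endian stores the most-significant byte at the lowest address.
The bytes are already most-significant first: 0x0117DE08.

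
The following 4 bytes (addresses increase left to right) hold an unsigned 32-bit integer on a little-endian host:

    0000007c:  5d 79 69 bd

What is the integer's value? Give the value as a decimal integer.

3177806173

Little-endian: lowest address holds the least-significant byte.
Reassemble most-significant byte first: BD 69 79 5D → 0xBD69795D.
0xBD69795D = 3177806173.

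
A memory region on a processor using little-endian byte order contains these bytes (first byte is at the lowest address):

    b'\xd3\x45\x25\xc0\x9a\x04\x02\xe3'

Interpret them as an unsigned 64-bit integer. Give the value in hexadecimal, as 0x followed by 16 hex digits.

In little-endian order the low byte comes first in memory.
Reassemble most-significant byte first: E3 02 04 9A C0 25 45 D3 → 0xE302049AC02545D3.

0xE302049AC02545D3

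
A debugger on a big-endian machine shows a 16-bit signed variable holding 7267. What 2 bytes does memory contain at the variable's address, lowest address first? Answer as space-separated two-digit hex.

7267 in hexadecimal, padded to 16 bits, is 0x1C63.
Split into bytes (most-significant first): 1C 63.
Big-endian stores the most-significant byte at the lowest address.
So the memory order matches the most-significant-first order: 1C 63.

1C 63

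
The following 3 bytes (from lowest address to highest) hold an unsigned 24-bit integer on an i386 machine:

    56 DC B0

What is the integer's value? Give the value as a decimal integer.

Little-endian: lowest address holds the least-significant byte.
Reassemble most-significant byte first: B0 DC 56 → 0xB0DC56.
0xB0DC56 = 11590742.

11590742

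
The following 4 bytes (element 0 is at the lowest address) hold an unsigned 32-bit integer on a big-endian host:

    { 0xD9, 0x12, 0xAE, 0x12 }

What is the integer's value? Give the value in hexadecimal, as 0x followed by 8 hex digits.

Big-endian stores the most-significant byte at the lowest address.
The bytes are already most-significant first: 0xD912AE12.

0xD912AE12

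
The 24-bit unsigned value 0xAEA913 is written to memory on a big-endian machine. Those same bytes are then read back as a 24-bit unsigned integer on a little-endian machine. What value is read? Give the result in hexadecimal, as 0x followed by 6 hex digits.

0x13A9AE

Stored big-endian, the bytes at ascending addresses are AE A9 13.
Read back as little-endian, the first byte is least significant, giving 0x13A9AE.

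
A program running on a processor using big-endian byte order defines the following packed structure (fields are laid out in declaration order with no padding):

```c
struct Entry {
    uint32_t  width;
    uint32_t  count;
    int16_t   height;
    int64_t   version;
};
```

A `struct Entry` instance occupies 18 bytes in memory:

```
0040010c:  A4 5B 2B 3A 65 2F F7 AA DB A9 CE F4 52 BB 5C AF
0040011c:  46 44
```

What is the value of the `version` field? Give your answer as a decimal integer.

-3534108842911644092

`version` follows `width` (4 B), `count` (4 B), `height` (2 B), so it starts at offset 4 + 4 + 2 = 10 and occupies 8 bytes.
Bytes at offsets 10..17: CE F4 52 BB 5C AF 46 44.
In big-endian order the high byte comes first in memory.
The bytes are already most-significant first: 0xCEF452BB5CAF4644.
Top bit is set, so as a signed 64-bit value this is 0xCEF452BB5CAF4644 − 2^64 = -3534108842911644092.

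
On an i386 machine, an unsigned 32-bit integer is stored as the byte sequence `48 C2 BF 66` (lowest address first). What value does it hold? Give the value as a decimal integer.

1723843144

Little-endian: lowest address holds the least-significant byte.
Reassemble most-significant byte first: 66 BF C2 48 → 0x66BFC248.
0x66BFC248 = 1723843144.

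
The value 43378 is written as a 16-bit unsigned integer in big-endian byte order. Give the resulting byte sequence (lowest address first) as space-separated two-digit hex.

A9 72

43378 in hexadecimal, padded to 16 bits, is 0xA972.
Split into bytes (most-significant first): A9 72.
Big-endian stores the most-significant byte at the lowest address.
So the memory order matches the most-significant-first order: A9 72.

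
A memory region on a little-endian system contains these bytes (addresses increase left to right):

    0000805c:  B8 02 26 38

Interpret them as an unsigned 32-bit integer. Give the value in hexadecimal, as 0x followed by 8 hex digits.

In little-endian order the low byte comes first in memory.
Reassemble most-significant byte first: 38 26 02 B8 → 0x382602B8.

0x382602B8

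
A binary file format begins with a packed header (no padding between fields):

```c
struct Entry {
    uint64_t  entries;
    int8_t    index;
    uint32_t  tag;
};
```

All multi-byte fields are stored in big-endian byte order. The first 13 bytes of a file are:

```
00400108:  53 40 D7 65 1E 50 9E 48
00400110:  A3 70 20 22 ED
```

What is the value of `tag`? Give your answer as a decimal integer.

1881154285

`tag` follows `entries` (8 B), `index` (1 B), so it starts at offset 8 + 1 = 9 and occupies 4 bytes.
Bytes at offsets 9..12: 70 20 22 ED.
Big-endian: lowest address holds the most-significant byte.
The bytes are already most-significant first: 0x702022ED.
0x702022ED = 1881154285.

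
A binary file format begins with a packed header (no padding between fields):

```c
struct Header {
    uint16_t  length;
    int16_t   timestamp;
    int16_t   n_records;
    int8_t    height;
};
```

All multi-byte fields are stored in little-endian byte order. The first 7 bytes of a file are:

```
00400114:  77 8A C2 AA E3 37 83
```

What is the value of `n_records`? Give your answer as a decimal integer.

`n_records` follows `length` (2 B), `timestamp` (2 B), so it starts at offset 2 + 2 = 4 and occupies 2 bytes.
Bytes at offsets 4..5: E3 37.
In little-endian order the low byte comes first in memory.
Reassemble most-significant byte first: 37 E3 → 0x37E3.
0x37E3 = 14307.

14307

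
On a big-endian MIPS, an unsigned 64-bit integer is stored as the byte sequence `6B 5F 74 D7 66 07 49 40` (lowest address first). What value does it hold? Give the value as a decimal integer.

Big-endian stores the most-significant byte at the lowest address.
The bytes are already most-significant first: 0x6B5F74D766074940.
0x6B5F74D766074940 = 7737031153324345664.

7737031153324345664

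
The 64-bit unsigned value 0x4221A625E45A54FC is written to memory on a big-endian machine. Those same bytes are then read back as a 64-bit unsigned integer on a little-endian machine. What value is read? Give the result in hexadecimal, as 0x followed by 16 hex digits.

Stored big-endian, the bytes at ascending addresses are 42 21 A6 25 E4 5A 54 FC.
Read back as little-endian, the first byte is least significant, giving 0xFC545AE425A62142.

0xFC545AE425A62142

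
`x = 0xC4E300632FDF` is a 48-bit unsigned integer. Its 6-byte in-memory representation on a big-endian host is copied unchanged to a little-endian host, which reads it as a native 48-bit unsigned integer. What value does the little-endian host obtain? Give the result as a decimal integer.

Stored big-endian, the bytes at ascending addresses are C4 E3 00 63 2F DF.
Read back as little-endian, the first byte is least significant, giving 0xDF2F6300E3C4.
0xDF2F6300E3C4 = 245394617459652.

245394617459652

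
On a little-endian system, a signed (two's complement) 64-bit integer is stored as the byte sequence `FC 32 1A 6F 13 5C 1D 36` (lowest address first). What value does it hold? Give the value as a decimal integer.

In little-endian order the low byte comes first in memory.
Reassemble most-significant byte first: 36 1D 5C 13 6F 1A 32 FC → 0x361D5C136F1A32FC.
0x361D5C136F1A32FC = 3899374090910839548.

3899374090910839548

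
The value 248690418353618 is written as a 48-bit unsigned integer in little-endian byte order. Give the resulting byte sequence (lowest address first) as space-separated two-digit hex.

D2 85 0B C0 2E E2

248690418353618 in hexadecimal, padded to 48 bits, is 0xE22EC00B85D2.
Split into bytes (most-significant first): E2 2E C0 0B 85 D2.
Little-endian: lowest address holds the least-significant byte.
So at ascending addresses the bytes are D2 85 0B C0 2E E2.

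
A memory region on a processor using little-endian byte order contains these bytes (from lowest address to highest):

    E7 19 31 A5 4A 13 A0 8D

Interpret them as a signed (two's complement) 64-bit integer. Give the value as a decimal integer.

-8241566106768041497

In little-endian order the low byte comes first in memory.
Reassemble most-significant byte first: 8D A0 13 4A A5 31 19 E7 → 0x8DA0134AA53119E7.
Top bit is set, so as a signed 64-bit value this is 0x8DA0134AA53119E7 − 2^64 = -8241566106768041497.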